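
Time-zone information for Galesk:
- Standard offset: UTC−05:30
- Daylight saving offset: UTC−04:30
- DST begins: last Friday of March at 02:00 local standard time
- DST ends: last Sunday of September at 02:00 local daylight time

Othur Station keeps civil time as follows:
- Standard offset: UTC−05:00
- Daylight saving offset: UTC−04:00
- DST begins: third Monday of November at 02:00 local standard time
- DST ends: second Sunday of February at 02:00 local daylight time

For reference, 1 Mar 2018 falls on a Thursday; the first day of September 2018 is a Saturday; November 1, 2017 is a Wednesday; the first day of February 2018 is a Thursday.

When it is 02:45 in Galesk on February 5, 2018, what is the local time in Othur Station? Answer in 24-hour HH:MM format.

1 March 2018 is a Thursday, so Fridays fall on 2, 9, 16, 23, 30; the last is March 30.
1 September 2018 is a Saturday, so Sundays fall on 2, 9, 16, 23, 30; the last is September 30.
Daylight saving runs 30 March – 30 September; February 5, 2018 is outside that window, so Galesk is on standard time at UTC−05:30.
02:45 Galesk + 5h30m = 08:15 UTC.
1 November 2017 is a Wednesday, so the first Monday is November 6 and the third is November 20.
1 February 2018 is a Thursday, so the first Sunday is February 4 and the second is February 11.
At the standard offset (UTC−05:00), 08:15 UTC − 5h = 03:15 Othur Station standard time.
The standard-time date in Othur Station, February 5, 2018, falls between 20 November 2017 and 11 February 2018, so daylight saving is in effect and Othur Station is at UTC−04:00.
08:15 UTC − 4h = 04:15 Othur Station.

04:15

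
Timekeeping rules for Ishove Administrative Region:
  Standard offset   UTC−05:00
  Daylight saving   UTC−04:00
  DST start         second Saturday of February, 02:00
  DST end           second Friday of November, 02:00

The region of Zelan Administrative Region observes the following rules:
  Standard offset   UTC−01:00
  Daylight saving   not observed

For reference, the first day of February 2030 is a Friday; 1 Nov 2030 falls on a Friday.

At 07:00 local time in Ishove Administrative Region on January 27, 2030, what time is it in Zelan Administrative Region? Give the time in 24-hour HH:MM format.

1 February 2030 is a Friday, so the first Saturday is February 2 and the second is February 9.
1 November 2030 is a Friday, so the first Friday is November 1 and the second is November 8.
Daylight saving runs 9 February – 8 November; January 27, 2030 is outside that window, so Ishove Administrative Region is on standard time at UTC−05:00.
07:00 Ishove Administrative Region + 5h = 12:00 UTC.
Zelan Administrative Region has no daylight saving, so its offset is UTC−01:00 year-round.
12:00 UTC − 1h = 11:00 Zelan Administrative Region.

11:00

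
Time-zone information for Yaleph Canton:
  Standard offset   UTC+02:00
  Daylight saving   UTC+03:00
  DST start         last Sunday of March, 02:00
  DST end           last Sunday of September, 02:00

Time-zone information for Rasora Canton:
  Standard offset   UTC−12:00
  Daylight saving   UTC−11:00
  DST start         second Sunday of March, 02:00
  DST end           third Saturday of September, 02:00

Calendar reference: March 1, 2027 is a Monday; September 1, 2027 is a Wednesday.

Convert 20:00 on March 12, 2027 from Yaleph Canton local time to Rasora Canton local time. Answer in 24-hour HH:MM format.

06:00

1 March 2027 is a Monday, so Sundays fall on 7, 14, 21, 28; the last is March 28.
1 September 2027 is a Wednesday, so Sundays fall on 5, 12, 19, 26; the last is September 26.
March 12, 2027 does not fall between 28 March and 26 September, so daylight saving is not in effect and Yaleph Canton is at UTC+02:00.
20:00 Yaleph Canton − 2h = 18:00 UTC.
1 March 2027 is a Monday, so the first Sunday is March 7 and the second is March 14.
1 September 2027 is a Wednesday, so the first Saturday is September 4 and the third is September 18.
At the standard offset (UTC−12:00), 18:00 UTC − 12h = 06:00 Rasora Canton standard time.
Daylight saving runs 14 March – 18 September; the standard-time date in Rasora Canton, March 12, 2027, is outside that window, so Rasora Canton is on standard time at UTC−12:00.
18:00 UTC − 12h = 06:00 Rasora Canton.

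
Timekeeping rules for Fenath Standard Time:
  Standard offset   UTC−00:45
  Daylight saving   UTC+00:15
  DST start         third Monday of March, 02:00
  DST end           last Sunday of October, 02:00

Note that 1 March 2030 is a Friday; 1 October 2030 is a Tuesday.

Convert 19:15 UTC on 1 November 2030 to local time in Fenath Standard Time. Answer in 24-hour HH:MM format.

1 March 2030 is a Friday, so the first Monday is March 4 and the third is March 18.
1 October 2030 is a Tuesday, so Sundays fall on 6, 13, 20, 27; the last is October 27.
At the standard offset (UTC−00:45), 19:15 UTC − 0h45m = 18:30 Fenath Standard Time standard time.
The standard-time date in Fenath Standard Time, 1 November 2030, does not fall between 18 March and 27 October, so daylight saving is not in effect and Fenath Standard Time is at UTC−00:45.
19:15 UTC − 0h45m = 18:30 local.

18:30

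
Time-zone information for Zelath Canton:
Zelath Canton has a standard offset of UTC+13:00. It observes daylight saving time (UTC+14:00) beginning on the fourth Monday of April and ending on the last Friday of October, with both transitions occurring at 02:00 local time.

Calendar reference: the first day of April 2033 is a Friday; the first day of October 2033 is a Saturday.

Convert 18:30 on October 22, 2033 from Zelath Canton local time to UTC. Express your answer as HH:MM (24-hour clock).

1 April 2033 is a Friday, so the first Monday is April 4 and the fourth is April 25.
1 October 2033 is a Saturday, so Fridays fall on 7, 14, 21, 28; the last is October 28.
October 22, 2033 lies within the daylight-saving period (25 April – 28 October), so Zelath Canton is on daylight time, UTC+14:00.
18:30 local − 14h = 04:30 UTC.

04:30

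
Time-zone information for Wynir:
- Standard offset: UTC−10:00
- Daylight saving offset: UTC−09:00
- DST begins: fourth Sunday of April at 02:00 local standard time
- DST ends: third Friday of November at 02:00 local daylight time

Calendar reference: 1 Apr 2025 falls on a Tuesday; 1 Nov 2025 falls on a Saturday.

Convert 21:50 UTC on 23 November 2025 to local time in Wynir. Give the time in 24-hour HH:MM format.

11:50

1 April 2025 is a Tuesday, so the first Sunday is April 6 and the fourth is April 27.
1 November 2025 is a Saturday, so the first Friday is November 7 and the third is November 21.
At the standard offset (UTC−10:00), 21:50 UTC − 10h = 11:50 Wynir standard time.
Daylight saving runs 27 April – 21 November; the standard-time date in Wynir, 23 November 2025, is outside that window, so Wynir is on standard time at UTC−10:00.
21:50 UTC − 10h = 11:50 local.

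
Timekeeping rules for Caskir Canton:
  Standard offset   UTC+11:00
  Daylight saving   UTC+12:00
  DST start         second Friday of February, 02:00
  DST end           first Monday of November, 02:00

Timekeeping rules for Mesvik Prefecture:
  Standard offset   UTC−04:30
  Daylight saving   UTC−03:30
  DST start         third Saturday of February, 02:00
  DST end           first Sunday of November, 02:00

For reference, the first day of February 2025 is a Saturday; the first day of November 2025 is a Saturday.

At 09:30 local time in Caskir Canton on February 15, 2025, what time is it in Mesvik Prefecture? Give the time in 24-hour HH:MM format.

17:00

1 February 2025 is a Saturday, so the first Friday is February 7 and the second is February 14.
1 November 2025 is a Saturday, so the first Monday is November 3.
February 15, 2025 falls between 14 February and 3 November, so daylight saving is in effect and Caskir Canton is at UTC+12:00.
09:30 Caskir Canton − 12h = 21:30 UTC (rolling into the previous day, 14 February 2025).
1 February 2025 is a Saturday, so the first Saturday is February 1 and the third is February 15.
1 November 2025 is a Saturday, so the first Sunday is November 2.
At the standard offset (UTC−04:30), 21:30 UTC − 4h30m = 17:00 Mesvik Prefecture standard time.
The standard-time date in Mesvik Prefecture, February 14, 2025, does not fall between 15 February and 2 November, so daylight saving is not in effect and Mesvik Prefecture is at UTC−04:30.
21:30 UTC − 4h30m = 17:00 Mesvik Prefecture.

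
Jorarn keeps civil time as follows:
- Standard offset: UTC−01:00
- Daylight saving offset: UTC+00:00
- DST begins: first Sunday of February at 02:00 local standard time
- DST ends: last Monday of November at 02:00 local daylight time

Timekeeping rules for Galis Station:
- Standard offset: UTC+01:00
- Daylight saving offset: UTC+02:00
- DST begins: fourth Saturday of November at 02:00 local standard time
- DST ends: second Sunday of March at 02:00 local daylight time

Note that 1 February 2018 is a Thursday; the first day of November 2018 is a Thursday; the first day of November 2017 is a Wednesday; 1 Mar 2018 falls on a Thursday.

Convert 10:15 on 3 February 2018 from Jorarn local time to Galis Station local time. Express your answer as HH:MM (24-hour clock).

1 February 2018 is a Thursday, so the first Sunday is February 4.
1 November 2018 is a Thursday, so Mondays fall on 5, 12, 19, 26; the last is November 26.
3 February 2018 is outside the daylight-saving period (4 February – 26 November), so Jorarn is on standard time, UTC−01:00.
10:15 Jorarn + 1h = 11:15 UTC.
1 November 2017 is a Wednesday, so the first Saturday is November 4 and the fourth is November 25.
1 March 2018 is a Thursday, so the first Sunday is March 4 and the second is March 11.
At the standard offset (UTC+01:00), 11:15 UTC + 1h = 12:15 Galis Station standard time.
The standard-time date in Galis Station, 3 February 2018, lies within the daylight-saving period (25 November 2017 – 11 March 2018), so Galis Station is on daylight time, UTC+02:00.
11:15 UTC + 2h = 13:15 Galis Station.

13:15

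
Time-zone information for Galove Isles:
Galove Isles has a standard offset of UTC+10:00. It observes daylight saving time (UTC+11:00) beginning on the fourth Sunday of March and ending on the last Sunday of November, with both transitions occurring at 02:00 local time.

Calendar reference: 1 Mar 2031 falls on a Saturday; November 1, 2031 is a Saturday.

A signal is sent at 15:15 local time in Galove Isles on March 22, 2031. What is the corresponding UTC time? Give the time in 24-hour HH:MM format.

1 March 2031 is a Saturday, so the first Sunday is March 2 and the fourth is March 23.
1 November 2031 is a Saturday, so Sundays fall on 2, 9, 16, 23, 30; the last is November 30.
March 22, 2031 is outside the daylight-saving period (23 March – 30 November), so Galove Isles is on standard time, UTC+10:00.
15:15 local − 10h = 05:15 UTC.

05:15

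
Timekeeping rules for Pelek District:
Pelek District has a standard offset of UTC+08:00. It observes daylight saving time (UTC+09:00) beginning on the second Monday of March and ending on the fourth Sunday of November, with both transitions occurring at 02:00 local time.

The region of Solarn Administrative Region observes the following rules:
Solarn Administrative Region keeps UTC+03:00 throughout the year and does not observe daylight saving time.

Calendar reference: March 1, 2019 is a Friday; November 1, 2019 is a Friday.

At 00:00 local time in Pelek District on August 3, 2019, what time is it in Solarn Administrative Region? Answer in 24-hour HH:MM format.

1 March 2019 is a Friday, so the first Monday is March 4 and the second is March 11.
1 November 2019 is a Friday, so the first Sunday is November 3 and the fourth is November 24.
August 3, 2019 falls between 11 March and 24 November, so daylight saving is in effect and Pelek District is at UTC+09:00.
00:00 Pelek District − 9h = 15:00 UTC (rolling into the previous day, 2 August 2019).
Solarn Administrative Region stays on UTC+03:00 all year.
15:00 UTC + 3h = 18:00 Solarn Administrative Region.

18:00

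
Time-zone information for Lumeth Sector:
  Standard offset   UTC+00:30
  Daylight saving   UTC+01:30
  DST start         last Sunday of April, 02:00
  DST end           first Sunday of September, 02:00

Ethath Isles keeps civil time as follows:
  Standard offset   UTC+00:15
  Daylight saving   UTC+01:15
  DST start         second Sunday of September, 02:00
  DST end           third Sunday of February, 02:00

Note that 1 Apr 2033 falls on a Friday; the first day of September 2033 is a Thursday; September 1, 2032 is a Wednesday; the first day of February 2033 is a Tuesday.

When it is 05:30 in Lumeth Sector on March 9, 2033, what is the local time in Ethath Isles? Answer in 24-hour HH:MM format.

1 April 2033 is a Friday, so Sundays fall on 3, 10, 17, 24; the last is April 24.
1 September 2033 is a Thursday, so the first Sunday is September 4.
March 9, 2033 does not fall between 24 April and 4 September, so daylight saving is not in effect and Lumeth Sector is at UTC+00:30.
05:30 Lumeth Sector − 0h30m = 05:00 UTC.
1 September 2032 is a Wednesday, so the first Sunday is September 5 and the second is September 12.
1 February 2033 is a Tuesday, so the first Sunday is February 6 and the third is February 20.
At the standard offset (UTC+00:15), 05:00 UTC + 0h15m = 05:15 Ethath Isles standard time.
The standard-time date in Ethath Isles, March 9, 2033, does not fall between 12 September 2032 and 20 February 2033, so daylight saving is not in effect and Ethath Isles is at UTC+00:15.
05:00 UTC + 0h15m = 05:15 Ethath Isles.

05:15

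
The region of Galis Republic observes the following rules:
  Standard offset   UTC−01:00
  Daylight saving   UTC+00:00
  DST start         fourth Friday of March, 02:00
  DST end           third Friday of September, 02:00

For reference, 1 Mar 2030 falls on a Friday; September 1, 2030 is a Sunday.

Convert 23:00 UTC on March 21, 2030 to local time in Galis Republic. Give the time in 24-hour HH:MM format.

22:00

1 March 2030 is a Friday, so the first Friday is March 1 and the fourth is March 22.
1 September 2030 is a Sunday, so the first Friday is September 6 and the third is September 20.
At the standard offset (UTC−01:00), 23:00 UTC − 1h = 22:00 Galis Republic standard time.
The standard-time date in Galis Republic, March 21, 2030, does not fall between 22 March and 20 September, so daylight saving is not in effect and Galis Republic is at UTC−01:00.
23:00 UTC − 1h = 22:00 local.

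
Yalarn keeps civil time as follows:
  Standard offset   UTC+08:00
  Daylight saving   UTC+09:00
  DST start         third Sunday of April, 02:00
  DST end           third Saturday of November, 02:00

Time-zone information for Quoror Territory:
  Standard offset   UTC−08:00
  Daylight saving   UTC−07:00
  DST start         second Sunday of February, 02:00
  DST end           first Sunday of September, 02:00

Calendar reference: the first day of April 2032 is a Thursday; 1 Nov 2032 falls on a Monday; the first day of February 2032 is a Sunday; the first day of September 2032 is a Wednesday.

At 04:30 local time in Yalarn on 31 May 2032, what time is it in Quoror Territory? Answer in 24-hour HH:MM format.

1 April 2032 is a Thursday, so the first Sunday is April 4 and the third is April 18.
1 November 2032 is a Monday, so the first Saturday is November 6 and the third is November 20.
31 May 2032 lies within the daylight-saving period (18 April – 20 November), so Yalarn is on daylight time, UTC+09:00.
04:30 Yalarn − 9h = 19:30 UTC (rolling into the previous day, 30 May 2032).
1 February 2032 is a Sunday, so the first Sunday is February 1 and the second is February 8.
1 September 2032 is a Wednesday, so the first Sunday is September 5.
At the standard offset (UTC−08:00), 19:30 UTC − 8h = 11:30 Quoror Territory standard time.
Daylight saving runs 8 February – 5 September; the standard-time date in Quoror Territory, 30 May 2032, is inside that window, so Quoror Territory is at UTC−07:00.
19:30 UTC − 7h = 12:30 Quoror Territory.

12:30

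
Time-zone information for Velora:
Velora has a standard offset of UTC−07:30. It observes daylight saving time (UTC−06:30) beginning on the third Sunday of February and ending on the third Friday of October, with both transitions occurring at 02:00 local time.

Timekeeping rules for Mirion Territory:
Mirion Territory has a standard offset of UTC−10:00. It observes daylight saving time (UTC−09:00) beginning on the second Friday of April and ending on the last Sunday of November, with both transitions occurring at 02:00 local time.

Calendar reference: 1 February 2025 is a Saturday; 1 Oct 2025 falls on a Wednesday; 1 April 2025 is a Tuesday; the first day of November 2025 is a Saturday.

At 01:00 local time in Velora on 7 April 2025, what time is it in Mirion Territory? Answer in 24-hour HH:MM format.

1 February 2025 is a Saturday, so the first Sunday is February 2 and the third is February 16.
1 October 2025 is a Wednesday, so the first Friday is October 3 and the third is October 17.
Daylight saving runs 16 February – 17 October; 7 April 2025 is inside that window, so Velora is at UTC−06:30.
01:00 Velora + 6h30m = 07:30 UTC.
1 April 2025 is a Tuesday, so the first Friday is April 4 and the second is April 11.
1 November 2025 is a Saturday, so Sundays fall on 2, 9, 16, 23, 30; the last is November 30.
At the standard offset (UTC−10:00), 07:30 UTC − 10h = 21:30 Mirion Territory standard time (rolling into the previous day, 6 April 2025).
The standard-time date in Mirion Territory, 6 April 2025, does not fall between 11 April and 30 November, so daylight saving is not in effect and Mirion Territory is at UTC−10:00.
07:30 UTC − 10h = 21:30 Mirion Territory (rolling into the previous day, 6 April 2025).

21:30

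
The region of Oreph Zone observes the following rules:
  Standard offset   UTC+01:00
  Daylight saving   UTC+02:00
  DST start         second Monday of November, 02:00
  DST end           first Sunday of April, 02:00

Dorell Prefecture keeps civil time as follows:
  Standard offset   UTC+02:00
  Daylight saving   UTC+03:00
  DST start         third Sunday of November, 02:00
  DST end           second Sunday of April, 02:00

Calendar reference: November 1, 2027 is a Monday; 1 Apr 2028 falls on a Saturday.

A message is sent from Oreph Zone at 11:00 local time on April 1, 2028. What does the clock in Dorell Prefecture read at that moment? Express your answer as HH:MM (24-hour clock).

1 November 2027 is a Monday, so the first Monday is November 1 and the second is November 8.
1 April 2028 is a Saturday, so the first Sunday is April 2.
April 1, 2028 falls between 8 November 2027 and 2 April 2028, so daylight saving is in effect and Oreph Zone is at UTC+02:00.
11:00 Oreph Zone − 2h = 09:00 UTC.
1 November 2027 is a Monday, so the first Sunday is November 7 and the third is November 21.
1 April 2028 is a Saturday, so the first Sunday is April 2 and the second is April 9.
At the standard offset (UTC+02:00), 09:00 UTC + 2h = 11:00 Dorell Prefecture standard time.
The standard-time date in Dorell Prefecture, April 1, 2028, lies within the daylight-saving period (21 November 2027 – 9 April 2028), so Dorell Prefecture is on daylight time, UTC+03:00.
09:00 UTC + 3h = 12:00 Dorell Prefecture.

12:00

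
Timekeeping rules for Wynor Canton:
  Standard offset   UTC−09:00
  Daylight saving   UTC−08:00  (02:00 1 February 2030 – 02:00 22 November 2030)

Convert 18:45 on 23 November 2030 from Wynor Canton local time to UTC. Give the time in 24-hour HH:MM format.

23 November 2030 does not fall between 1 February and 22 November, so daylight saving is not in effect and Wynor Canton is at UTC−09:00.
18:45 local + 9h = 03:45 UTC (rolling into the next day, 24 November 2030).

03:45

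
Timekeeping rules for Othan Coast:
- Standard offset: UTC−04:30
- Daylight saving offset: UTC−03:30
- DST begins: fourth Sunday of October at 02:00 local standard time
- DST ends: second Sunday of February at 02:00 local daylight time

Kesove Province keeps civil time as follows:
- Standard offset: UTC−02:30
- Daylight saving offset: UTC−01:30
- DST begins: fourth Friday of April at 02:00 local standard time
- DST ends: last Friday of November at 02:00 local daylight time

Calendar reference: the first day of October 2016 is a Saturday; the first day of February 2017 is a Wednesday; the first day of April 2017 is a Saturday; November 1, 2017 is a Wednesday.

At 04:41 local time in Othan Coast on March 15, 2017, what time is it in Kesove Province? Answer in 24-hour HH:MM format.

1 October 2016 is a Saturday, so the first Sunday is October 2 and the fourth is October 23.
1 February 2017 is a Wednesday, so the first Sunday is February 5 and the second is February 12.
March 15, 2017 is outside the daylight-saving period (23 October 2016 – 12 February 2017), so Othan Coast is on standard time, UTC−04:30.
04:41 Othan Coast + 4h30m = 09:11 UTC.
1 April 2017 is a Saturday, so the first Friday is April 7 and the fourth is April 28.
1 November 2017 is a Wednesday, so Fridays fall on 3, 10, 17, 24; the last is November 24.
At the standard offset (UTC−02:30), 09:11 UTC − 2h30m = 06:41 Kesove Province standard time.
The standard-time date in Kesove Province, March 15, 2017, is outside the daylight-saving period (28 April – 24 November), so Kesove Province is on standard time, UTC−02:30.
09:11 UTC − 2h30m = 06:41 Kesove Province.

06:41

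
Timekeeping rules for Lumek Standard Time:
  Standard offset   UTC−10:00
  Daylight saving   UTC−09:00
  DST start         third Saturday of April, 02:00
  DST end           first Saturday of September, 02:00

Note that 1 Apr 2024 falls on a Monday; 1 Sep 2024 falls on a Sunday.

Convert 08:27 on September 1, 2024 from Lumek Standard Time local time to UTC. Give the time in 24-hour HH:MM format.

17:27

1 April 2024 is a Monday, so the first Saturday is April 6 and the third is April 20.
1 September 2024 is a Sunday, so the first Saturday is September 7.
Daylight saving runs 20 April – 7 September; September 1, 2024 is inside that window, so Lumek Standard Time is at UTC−09:00.
08:27 local + 9h = 17:27 UTC.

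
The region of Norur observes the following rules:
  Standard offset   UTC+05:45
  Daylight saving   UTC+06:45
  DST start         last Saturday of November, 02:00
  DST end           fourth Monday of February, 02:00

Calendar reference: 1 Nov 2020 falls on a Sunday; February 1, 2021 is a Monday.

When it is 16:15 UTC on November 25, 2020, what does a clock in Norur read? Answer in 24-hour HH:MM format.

1 November 2020 is a Sunday, so Saturdays fall on 7, 14, 21, 28; the last is November 28.
1 February 2021 is a Monday, so the first Monday is February 1 and the fourth is February 22.
At the standard offset (UTC+05:45), 16:15 UTC + 5h45m = 22:00 Norur standard time.
Daylight saving runs 28 November 2020 – 22 February 2021; the standard-time date in Norur, November 25, 2020, is outside that window, so Norur is on standard time at UTC+05:45.
16:15 UTC + 5h45m = 22:00 local.

22:00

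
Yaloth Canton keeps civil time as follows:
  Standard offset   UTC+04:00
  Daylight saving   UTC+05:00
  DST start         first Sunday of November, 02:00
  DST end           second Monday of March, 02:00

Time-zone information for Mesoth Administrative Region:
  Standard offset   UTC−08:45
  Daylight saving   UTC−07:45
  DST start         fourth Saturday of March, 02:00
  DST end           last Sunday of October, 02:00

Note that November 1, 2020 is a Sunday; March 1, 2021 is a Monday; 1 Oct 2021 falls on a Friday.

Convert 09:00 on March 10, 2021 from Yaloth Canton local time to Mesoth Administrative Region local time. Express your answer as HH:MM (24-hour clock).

1 November 2020 is a Sunday, so the first Sunday is November 1.
1 March 2021 is a Monday, so the first Monday is March 1 and the second is March 8.
March 10, 2021 does not fall between 1 November 2020 and 8 March 2021, so daylight saving is not in effect and Yaloth Canton is at UTC+04:00.
09:00 Yaloth Canton − 4h = 05:00 UTC.
1 March 2021 is a Monday, so the first Saturday is March 6 and the fourth is March 27.
1 October 2021 is a Friday, so Sundays fall on 3, 10, 17, 24, 31; the last is October 31.
At the standard offset (UTC−08:45), 05:00 UTC − 8h45m = 20:15 Mesoth Administrative Region standard time (rolling into the previous day, 9 March 2021).
The standard-time date in Mesoth Administrative Region, March 9, 2021, is outside the daylight-saving period (27 March – 31 October), so Mesoth Administrative Region is on standard time, UTC−08:45.
05:00 UTC − 8h45m = 20:15 Mesoth Administrative Region (rolling into the previous day, 9 March 2021).

20:15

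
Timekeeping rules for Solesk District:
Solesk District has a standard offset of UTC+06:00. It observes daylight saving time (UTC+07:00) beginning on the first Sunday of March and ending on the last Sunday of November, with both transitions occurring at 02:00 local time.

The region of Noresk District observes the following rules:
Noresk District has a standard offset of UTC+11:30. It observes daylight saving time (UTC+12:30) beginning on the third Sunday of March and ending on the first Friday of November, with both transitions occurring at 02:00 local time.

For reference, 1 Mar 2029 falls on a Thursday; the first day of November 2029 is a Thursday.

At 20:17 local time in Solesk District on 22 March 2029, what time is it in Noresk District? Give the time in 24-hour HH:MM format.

01:47

1 March 2029 is a Thursday, so the first Sunday is March 4.
1 November 2029 is a Thursday, so Sundays fall on 4, 11, 18, 25; the last is November 25.
22 March 2029 falls between 4 March and 25 November, so daylight saving is in effect and Solesk District is at UTC+07:00.
20:17 Solesk District − 7h = 13:17 UTC.
1 March 2029 is a Thursday, so the first Sunday is March 4 and the third is March 18.
1 November 2029 is a Thursday, so the first Friday is November 2.
At the standard offset (UTC+11:30), 13:17 UTC + 11h30m = 00:47 Noresk District standard time (rolling into the next day, 23 March 2029).
Daylight saving runs 18 March – 2 November; the standard-time date in Noresk District, 23 March 2029, is inside that window, so Noresk District is at UTC+12:30.
13:17 UTC + 12h30m = 01:47 Noresk District (rolling into the next day, 23 March 2029).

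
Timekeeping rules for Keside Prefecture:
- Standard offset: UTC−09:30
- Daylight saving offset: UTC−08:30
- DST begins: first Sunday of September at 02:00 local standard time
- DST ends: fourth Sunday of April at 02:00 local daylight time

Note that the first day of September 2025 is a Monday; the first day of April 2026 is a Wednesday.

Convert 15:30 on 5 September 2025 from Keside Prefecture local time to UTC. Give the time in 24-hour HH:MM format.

1 September 2025 is a Monday, so the first Sunday is September 7.
1 April 2026 is a Wednesday, so the first Sunday is April 5 and the fourth is April 26.
Daylight saving runs 7 September 2025 – 26 April 2026; 5 September 2025 is outside that window, so Keside Prefecture is on standard time at UTC−09:30.
15:30 local + 9h30m = 01:00 UTC (rolling into the next day, 6 September 2025).

01:00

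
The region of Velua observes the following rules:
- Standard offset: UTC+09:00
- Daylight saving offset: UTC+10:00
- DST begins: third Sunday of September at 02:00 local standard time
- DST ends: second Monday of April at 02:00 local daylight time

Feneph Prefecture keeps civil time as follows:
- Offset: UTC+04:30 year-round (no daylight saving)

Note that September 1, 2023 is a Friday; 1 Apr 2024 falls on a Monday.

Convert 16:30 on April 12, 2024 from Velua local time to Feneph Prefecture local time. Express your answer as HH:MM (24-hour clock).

12:00

1 September 2023 is a Friday, so the first Sunday is September 3 and the third is September 17.
1 April 2024 is a Monday, so the first Monday is April 1 and the second is April 8.
Daylight saving runs 17 September 2023 – 8 April 2024; April 12, 2024 is outside that window, so Velua is on standard time at UTC+09:00.
16:30 Velua − 9h = 07:30 UTC.
Feneph Prefecture stays on UTC+04:30 all year.
07:30 UTC + 4h30m = 12:00 Feneph Prefecture.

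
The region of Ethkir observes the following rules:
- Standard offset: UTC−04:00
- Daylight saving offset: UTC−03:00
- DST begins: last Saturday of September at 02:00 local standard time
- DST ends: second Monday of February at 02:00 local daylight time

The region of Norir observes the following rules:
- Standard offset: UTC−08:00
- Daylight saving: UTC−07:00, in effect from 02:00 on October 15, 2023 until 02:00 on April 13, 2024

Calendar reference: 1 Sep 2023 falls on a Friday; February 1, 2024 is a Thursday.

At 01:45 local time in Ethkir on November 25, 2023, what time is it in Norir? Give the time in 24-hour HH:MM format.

1 September 2023 is a Friday, so Saturdays fall on 2, 9, 16, 23, 30; the last is September 30.
1 February 2024 is a Thursday, so the first Monday is February 5 and the second is February 12.
November 25, 2023 lies within the daylight-saving period (30 September 2023 – 12 February 2024), so Ethkir is on daylight time, UTC−03:00.
01:45 Ethkir + 3h = 04:45 UTC.
At the standard offset (UTC−08:00), 04:45 UTC − 8h = 20:45 Norir standard time (rolling into the previous day, 24 November 2023).
The standard-time date in Norir, November 24, 2023, lies within the daylight-saving period (15 October 2023 – 13 April 2024), so Norir is on daylight time, UTC−07:00.
04:45 UTC − 7h = 21:45 Norir (rolling into the previous day, 24 November 2023).

21:45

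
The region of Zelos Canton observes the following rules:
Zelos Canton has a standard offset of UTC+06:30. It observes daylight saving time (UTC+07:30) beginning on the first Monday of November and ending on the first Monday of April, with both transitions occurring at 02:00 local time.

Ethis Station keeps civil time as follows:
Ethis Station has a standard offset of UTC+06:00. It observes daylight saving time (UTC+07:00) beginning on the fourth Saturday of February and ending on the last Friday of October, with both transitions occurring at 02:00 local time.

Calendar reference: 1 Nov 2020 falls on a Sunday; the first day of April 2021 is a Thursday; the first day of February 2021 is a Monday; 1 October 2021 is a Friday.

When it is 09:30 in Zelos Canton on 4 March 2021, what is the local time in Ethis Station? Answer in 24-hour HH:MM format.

09:00

1 November 2020 is a Sunday, so the first Monday is November 2.
1 April 2021 is a Thursday, so the first Monday is April 5.
Daylight saving runs 2 November 2020 – 5 April 2021; 4 March 2021 is inside that window, so Zelos Canton is at UTC+07:30.
09:30 Zelos Canton − 7h30m = 02:00 UTC.
1 February 2021 is a Monday, so the first Saturday is February 6 and the fourth is February 27.
1 October 2021 is a Friday, so Fridays fall on 1, 8, 15, 22, 29; the last is October 29.
At the standard offset (UTC+06:00), 02:00 UTC + 6h = 08:00 Ethis Station standard time.
The standard-time date in Ethis Station, 4 March 2021, lies within the daylight-saving period (27 February – 29 October), so Ethis Station is on daylight time, UTC+07:00.
02:00 UTC + 7h = 09:00 Ethis Station.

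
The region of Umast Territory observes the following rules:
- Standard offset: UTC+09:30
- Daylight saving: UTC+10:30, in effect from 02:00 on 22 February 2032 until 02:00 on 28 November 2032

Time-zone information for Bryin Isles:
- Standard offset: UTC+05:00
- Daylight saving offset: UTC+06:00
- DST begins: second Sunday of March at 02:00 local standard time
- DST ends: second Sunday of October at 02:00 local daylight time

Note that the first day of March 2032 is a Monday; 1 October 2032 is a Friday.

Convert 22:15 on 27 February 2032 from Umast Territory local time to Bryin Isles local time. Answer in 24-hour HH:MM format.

16:45

27 February 2032 lies within the daylight-saving period (22 February – 28 November), so Umast Territory is on daylight time, UTC+10:30.
22:15 Umast Territory − 10h30m = 11:45 UTC.
1 March 2032 is a Monday, so the first Sunday is March 7 and the second is March 14.
1 October 2032 is a Friday, so the first Sunday is October 3 and the second is October 10.
At the standard offset (UTC+05:00), 11:45 UTC + 5h = 16:45 Bryin Isles standard time.
The standard-time date in Bryin Isles, 27 February 2032, is outside the daylight-saving period (14 March – 10 October), so Bryin Isles is on standard time, UTC+05:00.
11:45 UTC + 5h = 16:45 Bryin Isles.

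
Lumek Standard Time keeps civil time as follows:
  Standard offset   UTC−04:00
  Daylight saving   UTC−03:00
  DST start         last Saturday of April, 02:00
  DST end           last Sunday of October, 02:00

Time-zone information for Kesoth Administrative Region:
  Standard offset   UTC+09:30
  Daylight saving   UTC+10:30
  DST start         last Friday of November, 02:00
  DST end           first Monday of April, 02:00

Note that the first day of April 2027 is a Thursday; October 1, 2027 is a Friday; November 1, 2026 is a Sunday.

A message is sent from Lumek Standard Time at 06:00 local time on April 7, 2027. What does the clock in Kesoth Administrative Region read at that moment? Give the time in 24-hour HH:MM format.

19:30

1 April 2027 is a Thursday, so Saturdays fall on 3, 10, 17, 24; the last is April 24.
1 October 2027 is a Friday, so Sundays fall on 3, 10, 17, 24, 31; the last is October 31.
April 7, 2027 does not fall between 24 April and 31 October, so daylight saving is not in effect and Lumek Standard Time is at UTC−04:00.
06:00 Lumek Standard Time + 4h = 10:00 UTC.
1 November 2026 is a Sunday, so Fridays fall on 6, 13, 20, 27; the last is November 27.
1 April 2027 is a Thursday, so the first Monday is April 5.
At the standard offset (UTC+09:30), 10:00 UTC + 9h30m = 19:30 Kesoth Administrative Region standard time.
The standard-time date in Kesoth Administrative Region, April 7, 2027, does not fall between 27 November 2026 and 5 April 2027, so daylight saving is not in effect and Kesoth Administrative Region is at UTC+09:30.
10:00 UTC + 9h30m = 19:30 Kesoth Administrative Region.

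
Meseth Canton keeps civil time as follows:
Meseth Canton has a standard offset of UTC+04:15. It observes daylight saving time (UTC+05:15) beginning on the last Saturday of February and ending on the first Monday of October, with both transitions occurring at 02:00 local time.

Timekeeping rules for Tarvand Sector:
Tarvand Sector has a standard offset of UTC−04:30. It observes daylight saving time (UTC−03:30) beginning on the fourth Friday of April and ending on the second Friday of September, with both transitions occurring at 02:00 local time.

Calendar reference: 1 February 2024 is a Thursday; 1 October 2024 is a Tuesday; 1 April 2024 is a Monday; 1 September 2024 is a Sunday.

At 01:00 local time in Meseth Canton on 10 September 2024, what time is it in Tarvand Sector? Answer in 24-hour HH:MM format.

16:15

1 February 2024 is a Thursday, so Saturdays fall on 3, 10, 17, 24; the last is February 24.
1 October 2024 is a Tuesday, so the first Monday is October 7.
Daylight saving runs 24 February – 7 October; 10 September 2024 is inside that window, so Meseth Canton is at UTC+05:15.
01:00 Meseth Canton − 5h15m = 19:45 UTC (rolling into the previous day, 9 September 2024).
1 April 2024 is a Monday, so the first Friday is April 5 and the fourth is April 26.
1 September 2024 is a Sunday, so the first Friday is September 6 and the second is September 13.
At the standard offset (UTC−04:30), 19:45 UTC − 4h30m = 15:15 Tarvand Sector standard time.
The standard-time date in Tarvand Sector, 9 September 2024, falls between 26 April and 13 September, so daylight saving is in effect and Tarvand Sector is at UTC−03:30.
19:45 UTC − 3h30m = 16:15 Tarvand Sector.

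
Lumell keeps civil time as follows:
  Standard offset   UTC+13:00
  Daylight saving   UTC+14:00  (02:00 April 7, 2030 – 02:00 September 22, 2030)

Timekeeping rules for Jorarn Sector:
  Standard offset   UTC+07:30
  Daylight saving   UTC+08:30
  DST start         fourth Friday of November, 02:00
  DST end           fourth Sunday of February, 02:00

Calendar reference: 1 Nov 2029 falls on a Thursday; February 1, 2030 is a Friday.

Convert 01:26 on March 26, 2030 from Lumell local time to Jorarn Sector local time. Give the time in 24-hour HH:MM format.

19:56

March 26, 2030 is outside the daylight-saving period (7 April – 22 September), so Lumell is on standard time, UTC+13:00.
01:26 Lumell − 13h = 12:26 UTC (rolling into the previous day, 25 March 2030).
1 November 2029 is a Thursday, so the first Friday is November 2 and the fourth is November 23.
1 February 2030 is a Friday, so the first Sunday is February 3 and the fourth is February 24.
At the standard offset (UTC+07:30), 12:26 UTC + 7h30m = 19:56 Jorarn Sector standard time.
The standard-time date in Jorarn Sector, March 25, 2030, does not fall between 23 November 2029 and 24 February 2030, so daylight saving is not in effect and Jorarn Sector is at UTC+07:30.
12:26 UTC + 7h30m = 19:56 Jorarn Sector.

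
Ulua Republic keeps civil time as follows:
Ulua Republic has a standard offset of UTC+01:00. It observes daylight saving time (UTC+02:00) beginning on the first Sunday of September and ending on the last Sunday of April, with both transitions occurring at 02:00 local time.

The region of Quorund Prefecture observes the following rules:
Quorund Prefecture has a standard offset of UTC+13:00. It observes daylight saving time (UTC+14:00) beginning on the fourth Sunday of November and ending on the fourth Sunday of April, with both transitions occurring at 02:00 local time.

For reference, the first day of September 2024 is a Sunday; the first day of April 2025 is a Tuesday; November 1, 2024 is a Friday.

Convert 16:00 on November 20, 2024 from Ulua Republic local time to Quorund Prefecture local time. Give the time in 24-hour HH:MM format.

03:00

1 September 2024 is a Sunday, so the first Sunday is September 1.
1 April 2025 is a Tuesday, so Sundays fall on 6, 13, 20, 27; the last is April 27.
Daylight saving runs 1 September 2024 – 27 April 2025; November 20, 2024 is inside that window, so Ulua Republic is at UTC+02:00.
16:00 Ulua Republic − 2h = 14:00 UTC.
1 November 2024 is a Friday, so the first Sunday is November 3 and the fourth is November 24.
1 April 2025 is a Tuesday, so the first Sunday is April 6 and the fourth is April 27.
At the standard offset (UTC+13:00), 14:00 UTC + 13h = 03:00 Quorund Prefecture standard time (rolling into the next day, 21 November 2024).
Daylight saving runs 24 November 2024 – 27 April 2025; the standard-time date in Quorund Prefecture, November 21, 2024, is outside that window, so Quorund Prefecture is on standard time at UTC+13:00.
14:00 UTC + 13h = 03:00 Quorund Prefecture (rolling into the next day, 21 November 2024).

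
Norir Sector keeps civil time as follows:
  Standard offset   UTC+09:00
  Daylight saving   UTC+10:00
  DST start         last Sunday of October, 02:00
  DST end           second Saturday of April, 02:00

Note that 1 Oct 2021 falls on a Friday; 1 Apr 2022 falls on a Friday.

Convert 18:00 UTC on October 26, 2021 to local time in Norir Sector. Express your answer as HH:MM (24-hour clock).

1 October 2021 is a Friday, so Sundays fall on 3, 10, 17, 24, 31; the last is October 31.
1 April 2022 is a Friday, so the first Saturday is April 2 and the second is April 9.
At the standard offset (UTC+09:00), 18:00 UTC + 9h = 03:00 Norir Sector standard time (rolling into the next day, 27 October 2021).
The standard-time date in Norir Sector, October 27, 2021, does not fall between 31 October 2021 and 9 April 2022, so daylight saving is not in effect and Norir Sector is at UTC+09:00.
18:00 UTC + 9h = 03:00 local (rolling into the next day, 27 October 2021).

03:00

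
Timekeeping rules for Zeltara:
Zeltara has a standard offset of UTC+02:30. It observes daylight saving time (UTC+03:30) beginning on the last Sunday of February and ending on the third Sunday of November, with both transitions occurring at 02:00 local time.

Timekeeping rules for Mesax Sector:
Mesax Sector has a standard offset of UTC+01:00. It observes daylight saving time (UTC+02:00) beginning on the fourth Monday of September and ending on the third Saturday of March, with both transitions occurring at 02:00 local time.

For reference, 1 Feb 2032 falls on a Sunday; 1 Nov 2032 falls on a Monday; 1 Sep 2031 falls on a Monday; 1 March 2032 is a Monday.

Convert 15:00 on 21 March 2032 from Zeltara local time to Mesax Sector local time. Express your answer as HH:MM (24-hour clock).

1 February 2032 is a Sunday, so Sundays fall on 1, 8, 15, 22, 29; the last is February 29.
1 November 2032 is a Monday, so the first Sunday is November 7 and the third is November 21.
21 March 2032 lies within the daylight-saving period (29 February – 21 November), so Zeltara is on daylight time, UTC+03:30.
15:00 Zeltara − 3h30m = 11:30 UTC.
1 September 2031 is a Monday, so the first Monday is September 1 and the fourth is September 22.
1 March 2032 is a Monday, so the first Saturday is March 6 and the third is March 20.
At the standard offset (UTC+01:00), 11:30 UTC + 1h = 12:30 Mesax Sector standard time.
The standard-time date in Mesax Sector, 21 March 2032, does not fall between 22 September 2031 and 20 March 2032, so daylight saving is not in effect and Mesax Sector is at UTC+01:00.
11:30 UTC + 1h = 12:30 Mesax Sector.

12:30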